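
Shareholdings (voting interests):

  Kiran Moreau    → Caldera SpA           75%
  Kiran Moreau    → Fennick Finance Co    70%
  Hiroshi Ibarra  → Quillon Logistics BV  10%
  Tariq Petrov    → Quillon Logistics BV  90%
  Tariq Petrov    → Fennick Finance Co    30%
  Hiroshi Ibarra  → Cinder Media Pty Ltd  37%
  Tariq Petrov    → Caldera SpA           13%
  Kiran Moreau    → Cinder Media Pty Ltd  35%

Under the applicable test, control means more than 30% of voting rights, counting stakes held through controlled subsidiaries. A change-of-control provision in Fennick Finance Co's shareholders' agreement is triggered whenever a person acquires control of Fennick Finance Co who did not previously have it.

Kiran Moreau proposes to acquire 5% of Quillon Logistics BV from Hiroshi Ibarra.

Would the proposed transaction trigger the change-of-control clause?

The purchase adds only to Kiran's holdings (Hiroshi's stake shrinks), so Kiran is the only person who could newly come to control Fennick.
Kiran holds 70% of Fennick, so Kiran controls Fennick.
So Kiran already controls Fennick before the transaction.
After the purchase, Kiran holds 5% of Quillon directly, and Hiroshi's stake falls to 5%.
Kiran controlled Fennick already, so this is not a new person acquiring control; every other person's position is unchanged or reduced.
No new person acquires control, so the clause is not triggered.

No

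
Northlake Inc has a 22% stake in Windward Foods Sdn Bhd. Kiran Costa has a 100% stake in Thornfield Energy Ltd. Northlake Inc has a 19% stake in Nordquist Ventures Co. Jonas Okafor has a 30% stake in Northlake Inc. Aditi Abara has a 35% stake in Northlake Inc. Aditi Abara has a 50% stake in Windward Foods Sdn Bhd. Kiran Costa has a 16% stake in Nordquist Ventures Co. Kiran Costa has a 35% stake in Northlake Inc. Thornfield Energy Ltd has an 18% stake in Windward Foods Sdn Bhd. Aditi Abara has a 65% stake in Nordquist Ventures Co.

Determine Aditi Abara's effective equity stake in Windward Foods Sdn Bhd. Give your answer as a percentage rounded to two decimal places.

Aditi reaches Windward along 2 paths.
Direct stake: 50% = 50%.
Via Northlake: 35% × 22% = 7.7%.
Total: 50% + 7.7% = 57.7%.
Rounded: 57.70%.

57.70%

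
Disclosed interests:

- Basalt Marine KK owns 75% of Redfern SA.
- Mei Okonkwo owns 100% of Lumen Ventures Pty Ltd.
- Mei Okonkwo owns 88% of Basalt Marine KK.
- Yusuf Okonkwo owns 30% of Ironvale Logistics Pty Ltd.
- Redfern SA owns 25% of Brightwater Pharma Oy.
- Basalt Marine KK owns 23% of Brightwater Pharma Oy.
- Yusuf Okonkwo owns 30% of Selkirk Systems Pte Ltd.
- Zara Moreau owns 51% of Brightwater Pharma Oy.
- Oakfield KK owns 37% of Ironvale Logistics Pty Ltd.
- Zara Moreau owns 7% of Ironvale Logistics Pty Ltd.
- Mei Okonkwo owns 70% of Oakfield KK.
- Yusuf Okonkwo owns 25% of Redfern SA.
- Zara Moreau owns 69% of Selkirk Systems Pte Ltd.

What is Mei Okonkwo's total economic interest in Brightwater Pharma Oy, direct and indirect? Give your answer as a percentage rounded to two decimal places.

Mei reaches Brightwater along 2 paths.
Via Basalt: 88% × 23% = 20.24%.
Via Basalt → Redfern: 88% × 75% × 25% = 16.5%.
Total: 20.24% + 16.5% = 36.74%.

36.74%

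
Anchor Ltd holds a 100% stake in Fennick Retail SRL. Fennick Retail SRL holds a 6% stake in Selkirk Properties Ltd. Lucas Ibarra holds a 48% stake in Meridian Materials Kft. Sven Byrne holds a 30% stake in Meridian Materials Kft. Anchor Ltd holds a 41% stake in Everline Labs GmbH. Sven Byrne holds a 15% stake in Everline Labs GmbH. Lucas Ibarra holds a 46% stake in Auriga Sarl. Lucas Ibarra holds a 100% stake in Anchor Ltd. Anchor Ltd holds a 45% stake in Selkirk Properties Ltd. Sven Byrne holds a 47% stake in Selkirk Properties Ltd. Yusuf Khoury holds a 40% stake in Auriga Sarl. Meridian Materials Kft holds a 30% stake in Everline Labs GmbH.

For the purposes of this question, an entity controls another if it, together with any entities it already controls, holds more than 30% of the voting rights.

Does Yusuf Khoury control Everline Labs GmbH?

Yusuf holds 40% of Auriga, so Yusuf controls Auriga.
Neither Yusuf nor any entity Yusuf controls holds any voting interest in Everline.
So Yusuf does not control Everline.

No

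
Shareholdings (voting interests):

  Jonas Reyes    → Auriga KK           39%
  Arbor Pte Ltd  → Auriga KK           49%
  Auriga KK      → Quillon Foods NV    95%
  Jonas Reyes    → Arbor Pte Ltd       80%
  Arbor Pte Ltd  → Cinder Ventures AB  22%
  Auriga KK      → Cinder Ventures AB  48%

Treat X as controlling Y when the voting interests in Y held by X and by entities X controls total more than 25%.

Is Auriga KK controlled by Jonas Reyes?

Yes

Jonas holds 80% of Arbor, so Jonas controls Arbor.
Arbor and Jonas together hold 49% + 39% = 88% of Auriga, so Jonas controls Auriga.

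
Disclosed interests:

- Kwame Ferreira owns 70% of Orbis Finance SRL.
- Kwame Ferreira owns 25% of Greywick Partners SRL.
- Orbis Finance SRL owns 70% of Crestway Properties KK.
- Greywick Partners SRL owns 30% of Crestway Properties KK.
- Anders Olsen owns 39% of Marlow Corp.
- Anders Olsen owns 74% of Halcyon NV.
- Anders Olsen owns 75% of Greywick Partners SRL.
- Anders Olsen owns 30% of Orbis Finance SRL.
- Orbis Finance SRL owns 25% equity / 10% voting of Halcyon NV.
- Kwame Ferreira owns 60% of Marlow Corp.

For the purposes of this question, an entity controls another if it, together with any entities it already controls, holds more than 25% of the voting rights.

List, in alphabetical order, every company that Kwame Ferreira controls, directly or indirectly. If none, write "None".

Crestway Properties KK, Marlow Corp, Orbis Finance SRL

Kwame holds 70% of Orbis, so Kwame controls Orbis.
Kwame holds 60% of Marlow, so Kwame controls Marlow.
Orbis holds 70% of Crestway, so Kwame controls Crestway.
No other company's threshold is met.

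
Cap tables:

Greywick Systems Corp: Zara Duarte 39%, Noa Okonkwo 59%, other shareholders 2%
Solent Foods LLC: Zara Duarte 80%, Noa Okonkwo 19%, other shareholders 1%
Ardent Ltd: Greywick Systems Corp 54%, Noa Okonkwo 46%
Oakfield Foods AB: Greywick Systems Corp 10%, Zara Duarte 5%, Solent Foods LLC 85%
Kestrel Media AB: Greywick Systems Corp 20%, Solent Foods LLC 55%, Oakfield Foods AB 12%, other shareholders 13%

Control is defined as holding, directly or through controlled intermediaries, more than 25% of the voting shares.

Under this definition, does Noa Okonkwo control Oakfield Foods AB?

Noa holds 59% of Greywick, so Noa controls Greywick.
Greywick and Noa together hold 54% + 46% = 100% of Ardent, so Noa controls Ardent.
In Oakfield, Noa's side holds only 10%, not > 25%.
So Noa does not control Oakfield.

No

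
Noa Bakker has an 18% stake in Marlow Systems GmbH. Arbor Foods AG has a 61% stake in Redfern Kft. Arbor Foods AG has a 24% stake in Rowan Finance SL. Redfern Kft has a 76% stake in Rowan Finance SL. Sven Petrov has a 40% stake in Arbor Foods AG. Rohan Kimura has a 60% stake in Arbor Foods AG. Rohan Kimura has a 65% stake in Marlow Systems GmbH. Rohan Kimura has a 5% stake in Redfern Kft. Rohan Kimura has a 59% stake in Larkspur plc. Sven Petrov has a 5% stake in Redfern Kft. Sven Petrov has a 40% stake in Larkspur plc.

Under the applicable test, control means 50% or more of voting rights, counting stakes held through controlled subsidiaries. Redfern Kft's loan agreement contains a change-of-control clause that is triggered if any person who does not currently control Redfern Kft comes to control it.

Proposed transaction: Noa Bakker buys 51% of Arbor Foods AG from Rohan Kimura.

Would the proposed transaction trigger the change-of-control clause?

Yes

The purchase adds only to Noa's holdings (Rohan's stake shrinks), so Noa is the only person who could newly come to control Redfern.
Noa's largest direct stake is 18% in Marlow, which does not meet the threshold, so Noa controls no company.
Neither Noa nor any entity Noa controls holds any voting interest in Redfern.
So before the transaction, Noa does not control Redfern.
After the purchase, Noa holds 51% of Arbor directly, and Rohan's stake falls to 9%.
Noa holds 51% of Arbor, so Noa controls Arbor.
Arbor holds 61% of Redfern, so Noa controls Redfern.
Noa did not control Redfern before and does after, so the clause is triggered.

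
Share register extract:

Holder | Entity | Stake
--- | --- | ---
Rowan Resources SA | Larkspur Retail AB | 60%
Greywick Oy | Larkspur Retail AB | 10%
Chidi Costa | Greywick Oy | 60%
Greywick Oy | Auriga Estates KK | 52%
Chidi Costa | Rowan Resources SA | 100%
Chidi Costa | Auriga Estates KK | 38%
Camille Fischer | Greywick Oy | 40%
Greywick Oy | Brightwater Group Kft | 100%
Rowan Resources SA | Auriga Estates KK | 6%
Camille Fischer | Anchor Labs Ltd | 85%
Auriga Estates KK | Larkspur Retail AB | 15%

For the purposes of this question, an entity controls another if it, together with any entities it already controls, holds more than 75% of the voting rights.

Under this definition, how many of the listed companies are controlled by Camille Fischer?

Camille holds 85% of Anchor, so Camille controls Anchor.
No other company's threshold is met.
Camille controls 1 company.

1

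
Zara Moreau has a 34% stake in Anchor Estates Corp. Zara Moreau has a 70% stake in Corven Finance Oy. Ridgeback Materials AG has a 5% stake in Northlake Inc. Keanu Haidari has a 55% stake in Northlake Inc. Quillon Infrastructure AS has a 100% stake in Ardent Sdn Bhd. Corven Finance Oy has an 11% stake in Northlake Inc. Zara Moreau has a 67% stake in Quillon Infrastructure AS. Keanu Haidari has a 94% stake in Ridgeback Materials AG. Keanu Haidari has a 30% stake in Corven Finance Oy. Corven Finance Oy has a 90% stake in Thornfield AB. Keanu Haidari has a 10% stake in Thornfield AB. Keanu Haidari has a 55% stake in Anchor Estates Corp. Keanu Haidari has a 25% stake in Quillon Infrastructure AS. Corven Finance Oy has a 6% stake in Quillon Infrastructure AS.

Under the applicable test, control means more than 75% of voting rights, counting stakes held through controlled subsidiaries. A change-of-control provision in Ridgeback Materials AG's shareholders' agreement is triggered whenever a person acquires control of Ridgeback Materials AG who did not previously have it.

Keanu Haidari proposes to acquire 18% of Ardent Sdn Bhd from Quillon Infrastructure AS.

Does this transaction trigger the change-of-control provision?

No

The purchase adds only to Keanu's holdings (Quillon's stake shrinks), so Keanu is the only person who could newly come to control Ridgeback.
Keanu holds 94% of Ridgeback, so Keanu controls Ridgeback.
So Keanu already controls Ridgeback before the transaction.
After the purchase, Keanu holds 18% of Ardent directly, and Quillon's stake falls to 82%.
Keanu controlled Ridgeback already, so this is not a new person acquiring control; every other person's position is unchanged or reduced.
No new person acquires control, so the clause is not triggered.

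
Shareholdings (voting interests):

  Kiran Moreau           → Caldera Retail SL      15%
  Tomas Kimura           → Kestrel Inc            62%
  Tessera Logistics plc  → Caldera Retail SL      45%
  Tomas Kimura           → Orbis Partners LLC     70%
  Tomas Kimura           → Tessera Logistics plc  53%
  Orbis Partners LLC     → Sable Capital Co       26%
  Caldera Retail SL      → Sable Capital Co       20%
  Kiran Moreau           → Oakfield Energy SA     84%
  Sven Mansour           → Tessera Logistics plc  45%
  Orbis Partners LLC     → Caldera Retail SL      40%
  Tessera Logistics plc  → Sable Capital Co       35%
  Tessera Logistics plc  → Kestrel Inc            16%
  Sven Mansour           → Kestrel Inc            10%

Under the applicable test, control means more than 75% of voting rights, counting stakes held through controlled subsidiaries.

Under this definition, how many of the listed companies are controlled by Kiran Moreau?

Kiran holds 84% of Oakfield, so Kiran controls Oakfield.
No other company's threshold is met.
Kiran controls 1 company.

1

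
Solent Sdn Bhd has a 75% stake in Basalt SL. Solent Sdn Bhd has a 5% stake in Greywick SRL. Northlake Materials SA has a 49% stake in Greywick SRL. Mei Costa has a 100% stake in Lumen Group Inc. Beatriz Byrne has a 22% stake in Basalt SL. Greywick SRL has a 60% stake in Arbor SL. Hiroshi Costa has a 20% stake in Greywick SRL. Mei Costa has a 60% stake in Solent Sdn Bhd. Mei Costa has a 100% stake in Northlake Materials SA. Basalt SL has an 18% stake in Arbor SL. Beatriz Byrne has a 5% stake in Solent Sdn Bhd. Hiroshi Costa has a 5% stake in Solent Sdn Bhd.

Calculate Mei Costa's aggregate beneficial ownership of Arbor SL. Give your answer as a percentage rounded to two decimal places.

Mei reaches Arbor along 3 paths.
Via Solent → Greywick: 60% × 5% × 60% = 1.8%.
Via Northlake → Greywick: 100% × 49% × 60% = 29.4%.
Via Solent → Basalt: 60% × 75% × 18% = 8.1%.
Total: 1.8% + 29.4% + 8.1% = 39.3%.
Rounded: 39.30%.

39.30%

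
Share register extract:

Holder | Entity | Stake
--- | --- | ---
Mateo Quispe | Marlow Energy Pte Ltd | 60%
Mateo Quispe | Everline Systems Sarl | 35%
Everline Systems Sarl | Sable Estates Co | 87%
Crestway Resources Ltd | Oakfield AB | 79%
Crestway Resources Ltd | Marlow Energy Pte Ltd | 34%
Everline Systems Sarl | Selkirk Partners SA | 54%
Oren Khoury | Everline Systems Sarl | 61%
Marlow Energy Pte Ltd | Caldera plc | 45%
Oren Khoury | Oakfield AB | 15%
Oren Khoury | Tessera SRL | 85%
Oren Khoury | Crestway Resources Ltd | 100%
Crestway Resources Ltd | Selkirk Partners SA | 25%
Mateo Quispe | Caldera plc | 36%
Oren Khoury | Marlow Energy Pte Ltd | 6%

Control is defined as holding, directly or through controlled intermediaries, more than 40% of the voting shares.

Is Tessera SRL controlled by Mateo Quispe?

Mateo holds 60% of Marlow, so Mateo controls Marlow.
Marlow and Mateo together hold 45% + 36% = 81% of Caldera, so Mateo controls Caldera.
Neither Mateo nor any entity Mateo controls holds any voting interest in Tessera.
So Mateo does not control Tessera.

No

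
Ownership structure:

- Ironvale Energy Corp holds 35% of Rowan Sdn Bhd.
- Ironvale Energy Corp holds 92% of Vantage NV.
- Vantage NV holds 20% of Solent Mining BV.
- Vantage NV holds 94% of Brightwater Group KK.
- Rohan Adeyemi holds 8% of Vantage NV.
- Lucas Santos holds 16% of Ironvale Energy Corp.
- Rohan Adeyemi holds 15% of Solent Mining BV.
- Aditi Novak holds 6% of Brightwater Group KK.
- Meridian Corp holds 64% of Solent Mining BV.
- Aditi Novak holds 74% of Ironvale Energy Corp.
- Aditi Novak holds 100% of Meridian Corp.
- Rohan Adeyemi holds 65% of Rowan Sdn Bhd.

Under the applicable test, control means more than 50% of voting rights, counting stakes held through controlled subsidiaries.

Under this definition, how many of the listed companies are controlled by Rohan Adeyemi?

1

Rohan holds 65% of Rowan, so Rohan controls Rowan.
No other company's threshold is met.
Rohan controls 1 company.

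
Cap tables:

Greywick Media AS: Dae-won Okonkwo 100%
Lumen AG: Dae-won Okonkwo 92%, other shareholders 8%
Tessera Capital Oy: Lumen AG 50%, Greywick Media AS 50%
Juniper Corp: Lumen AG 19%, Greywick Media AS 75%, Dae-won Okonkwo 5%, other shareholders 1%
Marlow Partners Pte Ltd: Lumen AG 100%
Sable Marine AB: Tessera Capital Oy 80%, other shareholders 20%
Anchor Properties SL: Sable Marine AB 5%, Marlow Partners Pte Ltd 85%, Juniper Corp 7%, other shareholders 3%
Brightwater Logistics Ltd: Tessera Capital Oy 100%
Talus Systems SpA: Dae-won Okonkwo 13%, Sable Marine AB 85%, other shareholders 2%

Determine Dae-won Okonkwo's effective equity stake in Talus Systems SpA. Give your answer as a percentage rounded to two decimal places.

78.28%

Dae-won reaches Talus along 3 paths.
Direct stake: 13% = 13%.
Via Lumen → Tessera → Sable: 92% × 50% × 80% × 85% = 31.28%.
Via Greywick → Tessera → Sable: 100% × 50% × 80% × 85% = 34%.
Total: 13% + 31.28% + 34% = 78.28%.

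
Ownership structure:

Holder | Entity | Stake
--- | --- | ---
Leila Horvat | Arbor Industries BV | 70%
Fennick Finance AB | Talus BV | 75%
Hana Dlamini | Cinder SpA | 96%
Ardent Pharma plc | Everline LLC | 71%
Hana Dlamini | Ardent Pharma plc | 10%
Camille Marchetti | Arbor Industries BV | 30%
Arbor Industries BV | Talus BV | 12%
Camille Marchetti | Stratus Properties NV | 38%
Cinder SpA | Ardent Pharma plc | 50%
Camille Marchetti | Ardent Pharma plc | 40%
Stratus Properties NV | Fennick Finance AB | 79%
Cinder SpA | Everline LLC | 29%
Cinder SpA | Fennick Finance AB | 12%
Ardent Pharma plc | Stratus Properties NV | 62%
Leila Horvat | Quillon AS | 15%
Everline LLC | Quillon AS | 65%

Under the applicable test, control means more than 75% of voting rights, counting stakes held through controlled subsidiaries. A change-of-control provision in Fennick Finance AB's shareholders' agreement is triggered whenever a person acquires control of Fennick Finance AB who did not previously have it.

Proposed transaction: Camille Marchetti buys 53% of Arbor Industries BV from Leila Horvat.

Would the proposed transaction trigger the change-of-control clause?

The purchase adds only to Camille's holdings (Leila's stake shrinks), so Camille is the only person who could newly come to control Fennick.
Camille's largest direct stake is 40% in Ardent, which does not meet the threshold, so Camille controls no company.
Neither Camille nor any entity Camille controls holds any voting interest in Fennick.
So before the transaction, Camille does not control Fennick.
After the purchase, Camille's direct stake in Arbor rises to 30% + 53% = 83%, and Leila's stake falls to 17%.
Camille holds 83% of Arbor, so Camille controls Arbor.
After the transaction, neither Camille nor any entity Camille controls holds a voting interest in Fennick, so Camille still does not control it.
No new person acquires control, so the clause is not triggered.

No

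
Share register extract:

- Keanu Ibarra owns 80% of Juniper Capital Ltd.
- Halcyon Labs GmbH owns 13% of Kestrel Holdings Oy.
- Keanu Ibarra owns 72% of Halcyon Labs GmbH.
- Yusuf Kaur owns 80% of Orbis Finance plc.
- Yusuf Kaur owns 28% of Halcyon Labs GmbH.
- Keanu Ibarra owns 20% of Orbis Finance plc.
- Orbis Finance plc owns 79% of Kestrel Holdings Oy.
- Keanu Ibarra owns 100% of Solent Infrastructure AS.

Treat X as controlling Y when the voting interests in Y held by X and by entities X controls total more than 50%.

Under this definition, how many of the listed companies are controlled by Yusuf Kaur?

Yusuf holds 80% of Orbis, so Yusuf controls Orbis.
Orbis holds 79% of Kestrel, so Yusuf controls Kestrel.
No other company's threshold is met.
Yusuf controls 2 companies.

2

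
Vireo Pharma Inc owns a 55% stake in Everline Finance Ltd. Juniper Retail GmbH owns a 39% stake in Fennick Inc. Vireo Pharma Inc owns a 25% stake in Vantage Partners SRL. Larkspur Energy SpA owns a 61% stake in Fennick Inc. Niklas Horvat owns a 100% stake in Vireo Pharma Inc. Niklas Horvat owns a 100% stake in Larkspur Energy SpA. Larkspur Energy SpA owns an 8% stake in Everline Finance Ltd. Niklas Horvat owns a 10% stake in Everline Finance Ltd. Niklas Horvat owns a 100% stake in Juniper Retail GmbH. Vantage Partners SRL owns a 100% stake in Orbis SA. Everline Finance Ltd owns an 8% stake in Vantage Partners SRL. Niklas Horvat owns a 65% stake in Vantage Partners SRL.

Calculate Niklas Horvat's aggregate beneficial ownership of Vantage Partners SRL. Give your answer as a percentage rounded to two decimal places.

95.84%

Niklas reaches Vantage along 5 paths.
Via Larkspur → Everline: 100% × 8% × 8% = 0.64%.
Via Vireo → Everline: 100% × 55% × 8% = 4.4%.
Via Everline: 10% × 8% = 0.8%.
Via Vireo: 100% × 25% = 25%.
Direct stake: 65% = 65%.
Total: 0.64% + 4.4% + 0.8% + 25% + 65% = 95.84%.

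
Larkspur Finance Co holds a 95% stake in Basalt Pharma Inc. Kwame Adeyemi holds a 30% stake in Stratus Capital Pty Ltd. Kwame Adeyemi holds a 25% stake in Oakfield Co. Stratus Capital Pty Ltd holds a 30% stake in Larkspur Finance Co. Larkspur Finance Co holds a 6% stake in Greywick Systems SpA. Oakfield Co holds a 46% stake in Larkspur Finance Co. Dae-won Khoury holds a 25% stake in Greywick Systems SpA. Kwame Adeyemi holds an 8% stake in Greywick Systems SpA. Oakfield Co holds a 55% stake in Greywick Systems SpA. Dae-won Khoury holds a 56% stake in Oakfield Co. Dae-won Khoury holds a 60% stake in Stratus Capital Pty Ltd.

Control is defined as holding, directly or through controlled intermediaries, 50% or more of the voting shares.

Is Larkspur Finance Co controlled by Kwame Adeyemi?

No

Kwame's largest direct stake is 30% in Stratus, which does not meet the threshold, so Kwame controls no company.
Neither Kwame nor any entity Kwame controls holds any voting interest in Larkspur.
So Kwame does not control Larkspur.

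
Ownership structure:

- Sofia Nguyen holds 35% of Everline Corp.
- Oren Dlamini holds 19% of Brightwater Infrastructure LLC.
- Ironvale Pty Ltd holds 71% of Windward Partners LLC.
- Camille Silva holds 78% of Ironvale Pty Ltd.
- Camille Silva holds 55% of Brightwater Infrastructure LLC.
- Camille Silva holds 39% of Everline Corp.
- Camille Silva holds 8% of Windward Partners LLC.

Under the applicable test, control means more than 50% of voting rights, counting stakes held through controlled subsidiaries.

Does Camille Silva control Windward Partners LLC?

Yes

Camille holds 78% of Ironvale, so Camille controls Ironvale.
Ironvale and Camille together hold 71% + 8% = 79% of Windward, so Camille controls Windward.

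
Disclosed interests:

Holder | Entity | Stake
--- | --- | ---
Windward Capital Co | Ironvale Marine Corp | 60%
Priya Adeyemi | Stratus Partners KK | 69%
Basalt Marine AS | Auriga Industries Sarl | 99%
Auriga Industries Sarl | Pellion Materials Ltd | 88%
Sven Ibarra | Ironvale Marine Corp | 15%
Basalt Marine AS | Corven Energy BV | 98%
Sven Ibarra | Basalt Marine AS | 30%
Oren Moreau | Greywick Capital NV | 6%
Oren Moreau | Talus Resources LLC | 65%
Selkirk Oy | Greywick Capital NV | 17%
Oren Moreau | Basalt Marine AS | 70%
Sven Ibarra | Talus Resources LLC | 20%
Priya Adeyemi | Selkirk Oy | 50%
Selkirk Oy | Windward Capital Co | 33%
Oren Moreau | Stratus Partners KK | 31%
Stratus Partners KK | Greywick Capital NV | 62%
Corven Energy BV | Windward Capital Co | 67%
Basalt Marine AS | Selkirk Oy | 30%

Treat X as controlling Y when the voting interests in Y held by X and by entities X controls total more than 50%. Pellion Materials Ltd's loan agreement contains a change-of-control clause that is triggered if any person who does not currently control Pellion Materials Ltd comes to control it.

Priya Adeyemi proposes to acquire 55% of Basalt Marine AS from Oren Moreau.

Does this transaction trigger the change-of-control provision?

The purchase adds only to Priya's holdings (Oren's stake shrinks), so Priya is the only person who could newly come to control Pellion.
Priya holds 69% of Stratus, so Priya controls Stratus.
Stratus holds 62% of Greywick, so Priya controls Greywick.
Neither Priya nor any entity Priya controls holds any voting interest in Pellion.
So before the transaction, Priya does not control Pellion.
After the purchase, Priya holds 55% of Basalt directly, and Oren's stake falls to 15%.
Priya holds 55% of Basalt, so Priya controls Basalt.
Basalt holds 99% of Auriga, so Priya controls Auriga.
Auriga holds 88% of Pellion, so Priya controls Pellion.
Priya did not control Pellion before and does after, so the clause is triggered.

Yes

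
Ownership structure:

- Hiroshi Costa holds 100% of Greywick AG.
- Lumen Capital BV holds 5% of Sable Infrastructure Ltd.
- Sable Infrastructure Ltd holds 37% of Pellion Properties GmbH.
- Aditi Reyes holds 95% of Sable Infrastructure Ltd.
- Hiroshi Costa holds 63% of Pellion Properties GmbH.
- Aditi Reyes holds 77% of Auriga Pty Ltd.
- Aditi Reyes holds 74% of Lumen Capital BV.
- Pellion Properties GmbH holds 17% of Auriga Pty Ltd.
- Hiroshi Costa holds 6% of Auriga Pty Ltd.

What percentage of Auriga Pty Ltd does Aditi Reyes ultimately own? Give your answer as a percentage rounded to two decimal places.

Aditi reaches Auriga along 3 paths.
Via Sable → Pellion: 95% × 37% × 17% = 5.9755%.
Via Lumen → Sable → Pellion: 74% × 5% × 37% × 17% = 0.23273%.
Direct stake: 77% = 77%.
Total: 5.9755% + 0.23273% + 77% = 83.20823%.
Rounded: 83.21%.

83.21%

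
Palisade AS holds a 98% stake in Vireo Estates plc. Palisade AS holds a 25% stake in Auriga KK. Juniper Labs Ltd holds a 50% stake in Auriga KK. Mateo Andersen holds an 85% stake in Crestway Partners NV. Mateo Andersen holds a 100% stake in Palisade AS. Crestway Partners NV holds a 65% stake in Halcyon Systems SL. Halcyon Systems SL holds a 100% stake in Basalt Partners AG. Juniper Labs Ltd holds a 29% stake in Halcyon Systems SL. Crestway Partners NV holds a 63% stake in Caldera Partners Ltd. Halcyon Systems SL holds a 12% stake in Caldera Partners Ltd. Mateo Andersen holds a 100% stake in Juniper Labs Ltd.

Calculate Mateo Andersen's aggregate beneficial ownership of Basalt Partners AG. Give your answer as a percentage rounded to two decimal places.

84.25%

Mateo reaches Basalt along 2 paths.
Via Crestway → Halcyon: 85% × 65% × 100% = 55.25%.
Via Juniper → Halcyon: 100% × 29% × 100% = 29%.
Total: 55.25% + 29% = 84.25%.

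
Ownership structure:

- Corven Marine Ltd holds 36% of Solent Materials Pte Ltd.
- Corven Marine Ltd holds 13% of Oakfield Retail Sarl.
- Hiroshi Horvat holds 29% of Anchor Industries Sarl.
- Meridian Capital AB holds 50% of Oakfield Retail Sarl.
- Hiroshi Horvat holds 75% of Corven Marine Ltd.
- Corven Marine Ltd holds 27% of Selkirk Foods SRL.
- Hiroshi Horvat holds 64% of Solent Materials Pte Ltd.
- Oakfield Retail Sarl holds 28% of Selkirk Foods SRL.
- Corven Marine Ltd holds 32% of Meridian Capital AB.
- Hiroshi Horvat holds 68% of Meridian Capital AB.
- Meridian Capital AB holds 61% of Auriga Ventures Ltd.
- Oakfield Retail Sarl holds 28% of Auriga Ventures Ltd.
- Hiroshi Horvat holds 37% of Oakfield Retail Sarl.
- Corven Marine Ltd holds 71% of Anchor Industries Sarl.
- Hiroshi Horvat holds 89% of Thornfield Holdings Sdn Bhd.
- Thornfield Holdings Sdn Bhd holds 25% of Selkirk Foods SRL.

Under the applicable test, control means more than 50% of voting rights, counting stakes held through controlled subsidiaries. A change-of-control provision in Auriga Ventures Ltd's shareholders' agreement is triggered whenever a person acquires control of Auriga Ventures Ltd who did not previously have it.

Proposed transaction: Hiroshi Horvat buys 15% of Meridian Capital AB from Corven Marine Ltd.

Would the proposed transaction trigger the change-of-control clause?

No

The purchase adds only to Hiroshi's holdings (Corven's stake shrinks), so Hiroshi is the only person who could newly come to control Auriga.
Hiroshi holds 75% of Corven, so Hiroshi controls Corven.
Hiroshi and Corven together hold 68% + 32% = 100% of Meridian, so Hiroshi controls Meridian.
Meridian and Corven and Hiroshi together hold 50% + 13% + 37% = 100% of Oakfield, so Hiroshi controls Oakfield.
Oakfield and Meridian together hold 28% + 61% = 89% of Auriga, so Hiroshi controls Auriga.
So Hiroshi already controls Auriga before the transaction.
After the purchase, Hiroshi's direct stake in Meridian rises to 68% + 15% = 83%, and Corven's stake falls to 17%.
Hiroshi controlled Auriga already, so this is not a new person acquiring control; every other person's position is unchanged or reduced.
No new person acquires control, so the clause is not triggered.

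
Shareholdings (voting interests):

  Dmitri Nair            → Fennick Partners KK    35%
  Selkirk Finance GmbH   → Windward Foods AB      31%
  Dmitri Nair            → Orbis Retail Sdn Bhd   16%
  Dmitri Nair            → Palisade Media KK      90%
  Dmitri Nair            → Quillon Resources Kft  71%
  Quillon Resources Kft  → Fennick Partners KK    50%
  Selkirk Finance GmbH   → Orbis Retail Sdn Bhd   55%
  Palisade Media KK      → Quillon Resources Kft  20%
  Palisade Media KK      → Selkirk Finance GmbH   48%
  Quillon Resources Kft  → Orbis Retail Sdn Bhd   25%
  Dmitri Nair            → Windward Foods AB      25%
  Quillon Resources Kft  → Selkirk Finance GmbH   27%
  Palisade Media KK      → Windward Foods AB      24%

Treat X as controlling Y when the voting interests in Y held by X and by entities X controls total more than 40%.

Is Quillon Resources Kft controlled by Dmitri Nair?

Dmitri holds 90% of Palisade, so Dmitri controls Palisade.
Palisade and Dmitri together hold 20% + 71% = 91% of Quillon, so Dmitri controls Quillon.

Yes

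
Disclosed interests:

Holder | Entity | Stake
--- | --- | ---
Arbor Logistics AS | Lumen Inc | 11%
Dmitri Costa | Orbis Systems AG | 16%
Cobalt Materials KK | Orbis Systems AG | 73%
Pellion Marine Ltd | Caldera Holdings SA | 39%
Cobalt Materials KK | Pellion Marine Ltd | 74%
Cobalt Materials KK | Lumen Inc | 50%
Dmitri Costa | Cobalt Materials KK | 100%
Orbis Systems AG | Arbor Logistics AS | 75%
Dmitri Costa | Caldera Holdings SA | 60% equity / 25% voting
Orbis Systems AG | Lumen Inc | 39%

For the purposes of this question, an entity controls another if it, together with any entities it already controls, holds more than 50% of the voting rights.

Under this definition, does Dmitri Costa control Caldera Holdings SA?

Yes

Dmitri holds 100% of Cobalt, so Dmitri controls Cobalt.
Cobalt holds 74% of Pellion, so Dmitri controls Pellion.
Pellion and Dmitri together hold 39% + 25% = 64% of Caldera, so Dmitri controls Caldera.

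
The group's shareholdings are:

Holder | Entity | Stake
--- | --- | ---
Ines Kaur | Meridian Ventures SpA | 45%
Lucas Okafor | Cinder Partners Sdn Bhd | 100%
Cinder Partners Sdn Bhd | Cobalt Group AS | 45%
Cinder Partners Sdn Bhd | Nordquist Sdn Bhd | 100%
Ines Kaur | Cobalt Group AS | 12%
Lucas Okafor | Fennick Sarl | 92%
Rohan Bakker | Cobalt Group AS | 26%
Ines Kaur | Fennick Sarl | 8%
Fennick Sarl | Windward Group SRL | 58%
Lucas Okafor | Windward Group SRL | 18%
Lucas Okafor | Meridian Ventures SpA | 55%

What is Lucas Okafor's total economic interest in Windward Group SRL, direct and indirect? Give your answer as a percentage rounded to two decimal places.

71.36%

Lucas reaches Windward along 2 paths.
Direct stake: 18% = 18%.
Via Fennick: 92% × 58% = 53.36%.
Total: 18% + 53.36% = 71.36%.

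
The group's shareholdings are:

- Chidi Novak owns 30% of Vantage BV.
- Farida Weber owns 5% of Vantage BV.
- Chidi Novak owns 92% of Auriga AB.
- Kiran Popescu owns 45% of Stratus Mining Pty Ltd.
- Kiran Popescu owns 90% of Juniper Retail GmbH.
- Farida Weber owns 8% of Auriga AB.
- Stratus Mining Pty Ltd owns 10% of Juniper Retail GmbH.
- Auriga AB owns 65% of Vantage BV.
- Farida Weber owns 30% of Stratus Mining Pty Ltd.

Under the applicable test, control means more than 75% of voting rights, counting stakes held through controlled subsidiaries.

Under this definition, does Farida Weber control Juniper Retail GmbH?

Farida's largest direct stake is 30% in Stratus, which does not meet the threshold, so Farida controls no company.
Neither Farida nor any entity Farida controls holds any voting interest in Juniper.
So Farida does not control Juniper.

No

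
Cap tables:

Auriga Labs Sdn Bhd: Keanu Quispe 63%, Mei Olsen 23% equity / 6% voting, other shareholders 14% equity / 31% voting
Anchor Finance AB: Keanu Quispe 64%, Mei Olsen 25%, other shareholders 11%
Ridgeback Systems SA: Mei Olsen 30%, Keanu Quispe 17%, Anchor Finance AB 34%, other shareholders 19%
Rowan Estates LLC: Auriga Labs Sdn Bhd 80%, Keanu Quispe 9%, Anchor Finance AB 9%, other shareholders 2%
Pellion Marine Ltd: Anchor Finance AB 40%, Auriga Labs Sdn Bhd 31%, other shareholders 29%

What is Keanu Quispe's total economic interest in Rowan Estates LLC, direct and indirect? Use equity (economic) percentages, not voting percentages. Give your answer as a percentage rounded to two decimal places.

65.16%

Keanu reaches Rowan along 3 paths.
Via Auriga: 63% × 80% = 50.4%.
Direct stake: 9% = 9%.
Via Anchor: 64% × 9% = 5.76%.
Total: 50.4% + 9% + 5.76% = 65.16%.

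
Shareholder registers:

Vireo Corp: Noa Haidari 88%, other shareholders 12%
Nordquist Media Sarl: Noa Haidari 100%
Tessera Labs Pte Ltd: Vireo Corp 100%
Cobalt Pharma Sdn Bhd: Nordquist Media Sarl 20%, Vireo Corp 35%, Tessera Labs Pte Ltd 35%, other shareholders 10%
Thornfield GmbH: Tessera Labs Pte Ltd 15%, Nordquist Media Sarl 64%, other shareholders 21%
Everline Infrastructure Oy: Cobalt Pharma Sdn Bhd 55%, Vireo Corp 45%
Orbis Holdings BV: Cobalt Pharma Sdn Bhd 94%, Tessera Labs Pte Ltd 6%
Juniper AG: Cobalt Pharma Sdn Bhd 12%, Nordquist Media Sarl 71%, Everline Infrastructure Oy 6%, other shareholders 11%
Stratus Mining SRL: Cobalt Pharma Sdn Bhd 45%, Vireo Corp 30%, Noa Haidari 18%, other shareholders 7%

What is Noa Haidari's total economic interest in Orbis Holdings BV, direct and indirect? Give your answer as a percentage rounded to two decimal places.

81.98%

Noa reaches Orbis along 4 paths.
Via Nordquist → Cobalt: 100% × 20% × 94% = 18.8%.
Via Vireo → Cobalt: 88% × 35% × 94% = 28.952%.
Via Vireo → Tessera → Cobalt: 88% × 100% × 35% × 94% = 28.952%.
Via Vireo → Tessera: 88% × 100% × 6% = 5.28%.
Total: 18.8% + 28.952% + 28.952% + 5.28% = 81.984%.
Rounded: 81.98%.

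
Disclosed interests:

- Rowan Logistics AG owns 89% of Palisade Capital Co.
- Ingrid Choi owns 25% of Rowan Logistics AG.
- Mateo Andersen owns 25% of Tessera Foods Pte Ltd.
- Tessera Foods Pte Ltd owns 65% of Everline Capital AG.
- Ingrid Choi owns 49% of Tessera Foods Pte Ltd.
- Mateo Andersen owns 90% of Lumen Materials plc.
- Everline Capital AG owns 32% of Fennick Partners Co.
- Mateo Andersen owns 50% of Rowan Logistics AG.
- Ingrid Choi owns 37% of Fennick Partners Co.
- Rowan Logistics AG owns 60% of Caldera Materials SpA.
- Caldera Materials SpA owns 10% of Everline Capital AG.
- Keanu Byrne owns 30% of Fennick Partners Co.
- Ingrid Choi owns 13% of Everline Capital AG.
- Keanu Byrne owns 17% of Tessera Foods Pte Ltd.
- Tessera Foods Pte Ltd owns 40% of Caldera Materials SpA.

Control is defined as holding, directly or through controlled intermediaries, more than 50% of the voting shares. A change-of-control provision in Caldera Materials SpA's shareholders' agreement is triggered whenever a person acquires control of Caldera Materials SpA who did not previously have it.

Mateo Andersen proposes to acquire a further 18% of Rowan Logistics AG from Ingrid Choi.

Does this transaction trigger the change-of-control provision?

The purchase adds only to Mateo's holdings (Ingrid's stake shrinks), so Mateo is the only person who could newly come to control Caldera.
Mateo holds 90% of Lumen, so Mateo controls Lumen.
Neither Mateo nor any entity Mateo controls holds any voting interest in Caldera.
So before the transaction, Mateo does not control Caldera.
After the purchase, Mateo's direct stake in Rowan rises to 50% + 18% = 68%, and Ingrid's stake falls to 7%.
Mateo holds 68% of Rowan, so Mateo controls Rowan.
Rowan holds 60% of Caldera, so Mateo controls Caldera.
Mateo did not control Caldera before and does after, so the clause is triggered.

Yes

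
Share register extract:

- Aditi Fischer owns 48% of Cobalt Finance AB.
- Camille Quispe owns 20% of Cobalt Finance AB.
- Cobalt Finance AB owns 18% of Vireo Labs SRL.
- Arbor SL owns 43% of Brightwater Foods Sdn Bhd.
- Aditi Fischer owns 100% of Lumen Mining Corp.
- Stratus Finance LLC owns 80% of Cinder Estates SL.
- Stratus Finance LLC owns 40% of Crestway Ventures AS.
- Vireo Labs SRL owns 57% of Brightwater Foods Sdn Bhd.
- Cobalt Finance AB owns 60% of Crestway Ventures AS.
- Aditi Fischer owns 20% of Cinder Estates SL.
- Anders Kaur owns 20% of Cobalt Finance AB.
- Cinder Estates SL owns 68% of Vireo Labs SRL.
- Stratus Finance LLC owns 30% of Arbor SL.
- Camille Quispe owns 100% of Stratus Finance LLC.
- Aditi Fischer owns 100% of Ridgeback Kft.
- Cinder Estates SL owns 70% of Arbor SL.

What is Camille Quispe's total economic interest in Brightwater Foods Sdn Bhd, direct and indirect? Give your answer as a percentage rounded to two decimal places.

Camille reaches Brightwater along 4 paths.
Via Stratus → Arbor: 100% × 30% × 43% = 12.9%.
Via Stratus → Cinder → Arbor: 100% × 80% × 70% × 43% = 24.08%.
Via Stratus → Cinder → Vireo: 100% × 80% × 68% × 57% = 31.008%.
Via Cobalt → Vireo: 20% × 18% × 57% = 2.052%.
Total: 12.9% + 24.08% + 31.008% + 2.052% = 70.04%.

70.04%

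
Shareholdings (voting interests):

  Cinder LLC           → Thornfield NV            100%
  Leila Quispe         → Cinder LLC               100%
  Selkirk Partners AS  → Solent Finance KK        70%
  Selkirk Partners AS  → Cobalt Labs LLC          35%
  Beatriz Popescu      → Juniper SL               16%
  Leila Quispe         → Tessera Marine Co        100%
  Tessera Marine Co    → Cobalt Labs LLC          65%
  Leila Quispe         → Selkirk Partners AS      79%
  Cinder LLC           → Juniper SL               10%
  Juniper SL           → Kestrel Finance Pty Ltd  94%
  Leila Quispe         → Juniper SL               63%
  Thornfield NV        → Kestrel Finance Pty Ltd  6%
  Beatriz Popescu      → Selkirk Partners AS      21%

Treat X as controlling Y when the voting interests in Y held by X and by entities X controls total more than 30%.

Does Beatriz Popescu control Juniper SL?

Beatriz's largest direct stake is 21% in Selkirk, which does not meet the threshold, so Beatriz controls no company.
In Juniper, Beatriz's side holds only 16%, not > 30%.
So Beatriz does not control Juniper.

No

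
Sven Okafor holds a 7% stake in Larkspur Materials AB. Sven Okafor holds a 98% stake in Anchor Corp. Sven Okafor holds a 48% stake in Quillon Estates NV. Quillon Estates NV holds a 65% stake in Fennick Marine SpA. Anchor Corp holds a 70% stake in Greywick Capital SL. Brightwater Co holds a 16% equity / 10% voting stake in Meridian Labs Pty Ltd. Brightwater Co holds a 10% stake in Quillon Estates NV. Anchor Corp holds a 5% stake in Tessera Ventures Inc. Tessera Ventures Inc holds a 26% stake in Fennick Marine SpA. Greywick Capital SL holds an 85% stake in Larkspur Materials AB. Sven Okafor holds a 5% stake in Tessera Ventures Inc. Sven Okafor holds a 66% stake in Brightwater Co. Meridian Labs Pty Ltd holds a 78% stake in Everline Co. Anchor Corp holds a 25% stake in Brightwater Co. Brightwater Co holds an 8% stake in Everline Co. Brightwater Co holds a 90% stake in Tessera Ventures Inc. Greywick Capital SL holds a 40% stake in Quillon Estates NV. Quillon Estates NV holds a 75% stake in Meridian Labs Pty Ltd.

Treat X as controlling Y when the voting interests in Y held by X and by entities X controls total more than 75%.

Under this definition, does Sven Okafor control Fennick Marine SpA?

Sven holds 98% of Anchor, so Sven controls Anchor.
Sven and Anchor together hold 66% + 25% = 91% of Brightwater, so Sven controls Brightwater.
Sven and Brightwater and Anchor together hold 5% + 90% + 5% = 100% of Tessera, so Sven controls Tessera.
In Fennick, Sven's side holds only 26%, not > 75%.
So Sven does not control Fennick.

No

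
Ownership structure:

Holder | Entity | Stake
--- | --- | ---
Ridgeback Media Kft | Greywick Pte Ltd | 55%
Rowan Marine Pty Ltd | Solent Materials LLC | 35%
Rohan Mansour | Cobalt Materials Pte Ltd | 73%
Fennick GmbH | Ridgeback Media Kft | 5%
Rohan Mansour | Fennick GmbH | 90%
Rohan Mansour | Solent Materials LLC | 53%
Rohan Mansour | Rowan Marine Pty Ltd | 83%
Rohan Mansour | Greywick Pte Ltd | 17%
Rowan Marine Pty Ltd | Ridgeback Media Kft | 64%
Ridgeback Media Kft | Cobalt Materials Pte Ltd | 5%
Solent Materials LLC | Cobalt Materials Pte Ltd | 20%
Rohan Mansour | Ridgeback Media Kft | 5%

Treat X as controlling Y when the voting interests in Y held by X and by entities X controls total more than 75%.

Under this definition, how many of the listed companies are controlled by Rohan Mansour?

Rohan holds 90% of Fennick, so Rohan controls Fennick.
Rohan holds 83% of Rowan, so Rohan controls Rowan.
Rohan and Rowan together hold 53% + 35% = 88% of Solent, so Rohan controls Solent.
Rohan and Solent together hold 73% + 20% = 93% of Cobalt, so Rohan controls Cobalt.
No other company's threshold is met.
Rohan controls 4 companies.

4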